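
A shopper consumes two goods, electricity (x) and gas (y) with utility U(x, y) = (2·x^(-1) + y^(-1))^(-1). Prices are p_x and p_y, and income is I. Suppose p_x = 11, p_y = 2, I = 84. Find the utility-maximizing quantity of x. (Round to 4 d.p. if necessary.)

x* = 5.8673

With the ratio pinned down, the budget gives x* = I/(p_x + p_y·(y/x)) and y* = (y/x)·x*.
Numerically y/x = 1.658312, so x* = 84/(11 + 2·1.658312) = 5.8673.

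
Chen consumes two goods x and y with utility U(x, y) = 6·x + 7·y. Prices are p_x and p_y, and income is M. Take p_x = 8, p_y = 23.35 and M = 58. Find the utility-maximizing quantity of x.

x* = 7.25

Perfect substitutes: compare marginal utility per dollar. 6/p_x vs 7/p_y → 0.75 vs 0.2998.
x gives more utility per dollar, so spend all income on x: x* = M/p_x, y* = 0.
Numerically: x* = 7.25, y* = 0.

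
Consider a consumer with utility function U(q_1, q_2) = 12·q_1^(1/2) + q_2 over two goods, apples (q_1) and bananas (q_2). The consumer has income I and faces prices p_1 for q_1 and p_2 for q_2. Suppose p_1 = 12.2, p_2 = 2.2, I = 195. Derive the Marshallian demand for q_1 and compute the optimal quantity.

q_1* = 1.1707

Solve: √q_1 = 6·p_2/p_1, so q_1*(p_1,p_2) = (6·p_2/p_1)², and q_2* = (I − p_1·q_1*)/p_2.
Plugging in: q_1* = (6·2.2/12.2)² = 1.1707.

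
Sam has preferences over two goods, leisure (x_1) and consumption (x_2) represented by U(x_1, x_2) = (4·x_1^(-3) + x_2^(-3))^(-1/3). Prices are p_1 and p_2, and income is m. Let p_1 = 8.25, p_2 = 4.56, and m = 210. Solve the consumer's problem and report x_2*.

With the ratio pinned down, the budget gives x_1* = m/(p_1 + p_2·(x_2/x_1)) and x_2* = (x_2/x_1)·x_1*.
Numerically x_2/x_1 = 0.820082, so x_1* = 210/(8.25 + 4.56·0.820082) = 17.5152 and x_2* = 0.820082·17.5152 = 14.3639.

x_2* = 14.3639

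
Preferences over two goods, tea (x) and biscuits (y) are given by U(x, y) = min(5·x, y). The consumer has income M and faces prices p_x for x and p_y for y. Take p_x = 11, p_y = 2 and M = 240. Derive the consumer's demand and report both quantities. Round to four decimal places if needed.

x* = 11.4286, y* = 57.1429

Demand: x*(p_x,p_y,M) = M/(p_x + 5·p_y), y* = 5·M/(p_x + 5·p_y).
Here 11 + 5·2 = 21, giving x* = 11.4286 and y* = 57.1429.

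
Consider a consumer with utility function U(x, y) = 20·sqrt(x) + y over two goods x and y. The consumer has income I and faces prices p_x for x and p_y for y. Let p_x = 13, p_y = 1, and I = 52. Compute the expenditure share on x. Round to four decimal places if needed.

share on x = 0.1479

Utility is quasi-linear in y; the FOC for x is 10/√x = p_x/p_y.
Thus x* = (10·p_y/p_x)² — independent of I — with the rest of income spent on y.
Plugging in: x* = (10·1/13)² = 0.5917, y* = 44.3077.
Expenditure on x: 13·0.5917 = 7.6923; share = 0.1479.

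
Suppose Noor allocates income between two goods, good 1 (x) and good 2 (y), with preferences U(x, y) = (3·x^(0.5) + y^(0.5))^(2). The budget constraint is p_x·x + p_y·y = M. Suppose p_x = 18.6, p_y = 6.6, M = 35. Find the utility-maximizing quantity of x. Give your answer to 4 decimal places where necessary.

x* = 1.433

MRS = MU_x/MU_y = 3·(y/x)^(0.5). Set equal to p_x/p_y.
Solve for the ratio: y/x = [(1/3)·p_x/p_y]^(2).
Substitute y = (y/x)·x into the budget: x* = M/(p_x + p_y·(y/x)).
Numerically y/x = 0.882461, so x* = 35/(18.6 + 6.6·0.882461) = 1.433.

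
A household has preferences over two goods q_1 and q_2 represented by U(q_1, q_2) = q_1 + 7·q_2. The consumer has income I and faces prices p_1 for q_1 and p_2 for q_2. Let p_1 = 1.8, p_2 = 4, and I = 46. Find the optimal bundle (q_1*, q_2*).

Perfect substitutes: compare marginal utility per dollar. 1/p_1 vs 7/p_2 → 0.5556 vs 1.75.
q_2 gives more utility per dollar, so spend all income on q_2: q_2* = I/p_2, q_1* = 0.
Numerically: q_1* = 0, q_2* = 11.5.

q_1* = 0, q_2* = 11.5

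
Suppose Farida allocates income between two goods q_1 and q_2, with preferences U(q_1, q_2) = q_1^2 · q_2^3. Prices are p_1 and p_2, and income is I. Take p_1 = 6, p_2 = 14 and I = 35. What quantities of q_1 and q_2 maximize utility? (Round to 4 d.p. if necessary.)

q_1* = 2.3333, q_2* = 1.5

Tangency: MRS = (2/3)·q_2/q_1 = p_1/p_2.
So 2·p_2·q_2 = 3·p_1·q_1; combined with the budget, a share 0.4 of income goes to q_1.
Demand: q_1*(p_1,p_2,I) = 0.4·I/p_1 and q_2* = 0.6·I/p_2.
At p_1=6, p_2=14, I=35: q_1* = 0.4·35/6 = 2.3333, q_2* = 1.5.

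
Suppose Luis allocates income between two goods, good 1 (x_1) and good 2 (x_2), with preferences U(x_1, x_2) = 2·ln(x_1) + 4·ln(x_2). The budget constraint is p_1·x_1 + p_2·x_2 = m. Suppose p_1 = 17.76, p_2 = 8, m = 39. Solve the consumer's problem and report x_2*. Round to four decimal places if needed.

The MRS is (1/2)·x_2/x_1. Set MRS = p_1/p_2.
Rearranging, p_2·x_2 = 2·p_1·x_1. Substituting into the budget gives p_1·x_1·(1 + 2) = m.
Demand: x_1*(p_1,p_2,m) = 1/3·m/p_1 and x_2* = 2/3·m/p_2.
At p_1=17.76, p_2=8, m=39: x_2* = 2/3·39/8 = 3.25.

x_2* = 3.25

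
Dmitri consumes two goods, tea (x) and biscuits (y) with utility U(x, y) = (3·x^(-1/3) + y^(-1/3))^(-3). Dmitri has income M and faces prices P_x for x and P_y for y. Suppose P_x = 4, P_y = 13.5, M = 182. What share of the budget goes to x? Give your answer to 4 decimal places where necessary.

share on x = 0.6271

MRS = MU_x/MU_y = 3·(y/x)^(4/3). Set equal to P_x/P_y.
Hence y/x = ((1/3)·P_x/P_y)^(1/(4/3)), i.e. raised to the 0.75 power.
Substitute y = (y/x)·x into the budget: x* = M/(P_x + P_y·(y/x)).
Numerically y/x = 0.176179, so x* = 182/(4 + 13.5·0.176179) = 28.5337 and y* = 0.176179·28.5337 = 5.027.
Expenditure on x: 4·28.5337 = 114.135; share = 0.6271.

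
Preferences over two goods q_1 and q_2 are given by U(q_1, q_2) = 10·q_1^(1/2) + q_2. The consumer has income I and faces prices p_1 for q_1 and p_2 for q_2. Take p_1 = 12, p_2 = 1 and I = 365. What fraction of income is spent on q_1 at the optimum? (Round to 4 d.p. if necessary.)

Thus q_1* = (5·p_2/p_1)² — independent of I — with the rest of income spent on q_2.
Plugging in: q_1* = (5·1/12)² = 0.1736, q_2* = 362.9167.
Expenditure on q_1: 12·0.1736 = 2.0833; share = 0.0057.

share on q_1 = 0.0057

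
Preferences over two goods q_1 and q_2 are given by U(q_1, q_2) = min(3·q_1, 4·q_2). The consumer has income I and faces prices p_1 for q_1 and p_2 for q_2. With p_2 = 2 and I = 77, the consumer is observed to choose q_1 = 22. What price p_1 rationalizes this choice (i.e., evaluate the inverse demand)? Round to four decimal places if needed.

With perfect complements, no substitution: consume in ratio q_1:q_2 = 4:3.
Budget: p_1·q_1 + p_2·(3/4)·q_1 = I, so (4·p_1 + 3·p_2)·q_1 = 4·I.
Demand: q_1*(p_1,p_2,I) = 4·I/(4·p_1 + 3·p_2), q_2* = 3·I/(4·p_1 + 3·p_2).
Set q_1* = 22 in the demand function and solve for p_1: p_1 = 2.

p_1 = 2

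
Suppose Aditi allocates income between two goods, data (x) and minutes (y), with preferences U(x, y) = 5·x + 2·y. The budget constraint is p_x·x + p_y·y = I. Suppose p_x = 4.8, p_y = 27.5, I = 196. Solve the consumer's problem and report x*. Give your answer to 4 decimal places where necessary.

x* = 40.8333

Perfect substitutes: compare marginal utility per dollar. 5/p_x vs 2/p_y → 1.0417 vs 0.0727.
x gives more utility per dollar, so spend all income on x: x* = I/p_x, y* = 0.
Numerically: x* = 40.8333, y* = 0.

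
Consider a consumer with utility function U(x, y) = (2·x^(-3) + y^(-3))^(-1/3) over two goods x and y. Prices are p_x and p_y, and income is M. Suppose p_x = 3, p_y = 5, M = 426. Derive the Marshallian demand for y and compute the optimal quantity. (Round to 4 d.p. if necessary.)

y* = 47.0531

From the CES first-order condition, 2·(y/x)^(4) = p_x/p_y.
Solve for the ratio: y/x = [(1/2)·p_x/p_y]^(0.25).
Substitute y = (y/x)·x into the budget: x* = M/(p_x + p_y·(y/x)).
Numerically y/x = 0.740083, so x* = 426/(3 + 5·0.740083) = 63.5782 and y* = 0.740083·63.5782 = 47.0531.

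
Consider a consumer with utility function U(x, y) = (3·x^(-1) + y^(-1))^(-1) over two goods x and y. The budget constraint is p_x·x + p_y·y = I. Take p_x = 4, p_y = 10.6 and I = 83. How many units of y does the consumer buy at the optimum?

y* = 3.7937

Numerically y/x = 0.354663, so x* = 83/(4 + 10.6·0.354663) = 10.6967 and y* = 0.354663·10.6967 = 3.7937.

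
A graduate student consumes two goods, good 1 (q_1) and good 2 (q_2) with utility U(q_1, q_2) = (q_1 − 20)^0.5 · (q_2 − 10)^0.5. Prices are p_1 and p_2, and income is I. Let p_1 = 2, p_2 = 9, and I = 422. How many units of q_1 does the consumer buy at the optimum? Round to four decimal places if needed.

q_1* = 93

Let q_1' = q_1−20, q_2' = q_2−10. MRS = q_2'/q_1' = p_1/p_2.
After buying the subsistence bundle (20, 10), a share 0.5 of the remaining income goes to q_1: q_1* = 20 + 0.5·(I − 20p_1 − 10p_2)/p_1.
Discretionary income = 422 − 20·2 − 10·9 = 292; q_1* = 20 + 0.5·292/2 = 93.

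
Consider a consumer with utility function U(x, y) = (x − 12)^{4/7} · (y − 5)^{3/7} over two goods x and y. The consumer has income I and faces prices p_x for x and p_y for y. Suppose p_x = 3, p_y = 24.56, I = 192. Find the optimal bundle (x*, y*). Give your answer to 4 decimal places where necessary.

Substituting into the budget: x* = 12 + 4/7·(I − 12·p_x − 5·p_y)/p_x, and y* = 5 + 3/7·(…)/p_y.
Discretionary income = 192 − 12·3 − 5·24.56 = 33.2; x* = 12 + 4/7·33.2/3 = 18.3238; y* = 5 + 3/7·33.2/24.56 = 5.5793.

x* = 18.3238, y* = 5.5793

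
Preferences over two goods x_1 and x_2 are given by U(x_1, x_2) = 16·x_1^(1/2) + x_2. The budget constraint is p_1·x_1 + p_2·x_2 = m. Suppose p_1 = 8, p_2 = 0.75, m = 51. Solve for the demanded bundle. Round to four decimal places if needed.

x_1* = 0.5625, x_2* = 62

Utility is quasi-linear in x_2; the FOC for x_1 is 8/√x_1 = p_1/p_2.
Solve: √x_1 = 8·p_2/p_1, so x_1*(p_1,p_2) = (8·p_2/p_1)², and x_2* = (m − p_1·x_1*)/p_2.
Plugging in: x_1* = (8·0.75/8)² = 0.5625, x_2* = 62.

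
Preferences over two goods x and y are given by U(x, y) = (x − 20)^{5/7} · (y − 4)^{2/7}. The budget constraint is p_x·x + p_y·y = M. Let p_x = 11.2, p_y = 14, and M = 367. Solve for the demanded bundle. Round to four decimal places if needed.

This is Cobb-Douglas in (x−20, y−4): tangency gives 5/7·p_y·(y−4) = 2/7·p_x·(x−20).
After buying the subsistence bundle (20, 4), a share 5/7 of the remaining income goes to x: x* = 20 + 5/7·(M − 20p_x − 4p_y)/p_x.
Discretionary income = 367 − 20·11.2 − 4·14 = 87; x* = 20 + 5/7·87/11.2 = 25.5485; y* = 4 + 2/7·87/14 = 5.7755.

x* = 25.5485, y* = 5.7755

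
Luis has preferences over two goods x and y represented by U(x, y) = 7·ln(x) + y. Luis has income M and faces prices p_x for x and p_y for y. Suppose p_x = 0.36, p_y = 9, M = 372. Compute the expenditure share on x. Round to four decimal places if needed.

share on x = 0.1694

Set MRS = p_x/p_y: (7/x)/1 = p_x/p_y.
So x*(p_x,p_y) = 7·p_y/p_x, independent of income; and y* = (M − 7·p_y)/p_y.
At the given prices: x* = 7·9/0.36 = 175, and y* = 34.3333.
Expenditure on x: 0.36·175 = 63; share = 0.1694.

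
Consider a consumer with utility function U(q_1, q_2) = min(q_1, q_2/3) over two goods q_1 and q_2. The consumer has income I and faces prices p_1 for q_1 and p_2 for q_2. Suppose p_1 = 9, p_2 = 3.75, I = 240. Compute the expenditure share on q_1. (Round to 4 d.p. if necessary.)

share on q_1 = 0.4444

Here 9 + 3·3.75 = 20.25, giving q_1* = 11.8519 and q_2* = 35.5556.
Expenditure on q_1: 9·11.8519 = 106.6667; share = 0.4444.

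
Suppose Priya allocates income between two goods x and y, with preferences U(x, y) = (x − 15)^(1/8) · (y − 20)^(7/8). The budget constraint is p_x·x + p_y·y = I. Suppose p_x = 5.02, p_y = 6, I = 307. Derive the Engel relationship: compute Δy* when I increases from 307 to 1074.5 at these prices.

MRS = (1/7)·(y−20)/(x−15). Tangency with p_x/p_y gives y−20 = 7·(p_x/p_y)·(x−15).
After buying the subsistence bundle (15, 20), a share 0.125 of the remaining income goes to x: x* = 15 + 0.125·(I − 15p_x − 20p_y)/p_x.
Discretionary income = 307 − 15·5.02 − 20·6 = 111.7; y* = 20 + 0.875·111.7/6 = 36.2896.
At I' = 1074.5: y* = 148.2167. Change: 148.2167 − 36.2896 = 111.9271.

Δy* = 111.9271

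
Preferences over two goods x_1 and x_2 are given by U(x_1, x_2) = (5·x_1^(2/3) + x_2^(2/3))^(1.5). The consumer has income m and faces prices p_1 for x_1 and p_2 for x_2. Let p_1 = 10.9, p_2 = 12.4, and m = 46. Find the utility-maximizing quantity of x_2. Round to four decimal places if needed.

From the CES first-order condition, 5·(x_2/x_1)^(1/3) = p_1/p_2.
Solve for the ratio: x_2/x_1 = [(1/5)·p_1/p_2]^(3).
Substitute x_2 = (x_2/x_1)·x_1 into the budget: x_1* = m/(p_1 + p_2·(x_2/x_1)).
Numerically x_2/x_1 = 0.005434, so x_1* = 46/(10.9 + 12.4·0.005434) = 4.1943 and x_2* = 0.005434·4.1943 = 0.0228.

x_2* = 0.0228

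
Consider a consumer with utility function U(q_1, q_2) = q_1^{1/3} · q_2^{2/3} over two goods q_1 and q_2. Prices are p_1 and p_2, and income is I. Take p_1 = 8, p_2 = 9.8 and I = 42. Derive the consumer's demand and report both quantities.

q_1* = 1.75, q_2* = 2.8571

MU_q_1/MU_q_2 = (1/3·q_2)/(2/3·q_1); tangency sets this equal to p_1/p_2.
So 1/3·p_2·q_2 = 2/3·p_1·q_1; combined with the budget, a share 1/3 of income goes to q_1.
Demand: q_1*(p_1,p_2,I) = 1/3·I/p_1 and q_2* = 2/3·I/p_2.
At p_1=8, p_2=9.8, I=42: q_1* = 1/3·42/8 = 1.75, q_2* = 2.8571.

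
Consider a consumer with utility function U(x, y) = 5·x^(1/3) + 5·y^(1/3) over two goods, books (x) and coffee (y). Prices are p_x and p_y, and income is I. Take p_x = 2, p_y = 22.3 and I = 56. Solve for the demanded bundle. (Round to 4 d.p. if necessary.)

MU_x ∝ 5·x^(-2/3), MU_y ∝ 5·y^(-2/3), so MRS = (y/x)^(2/3) = p_x/p_y.
Hence y/x = (p_x/p_y)^(1/(2/3)), i.e. raised to the 1.5 power.
With the ratio pinned down, the budget gives x* = I/(p_x + p_y·(y/x)) and y* = (y/x)·x*.
Numerically y/x = 0.026859, so x* = 56/(2 + 22.3·0.026859) = 21.5471 and y* = 0.026859·21.5471 = 0.5787.

x* = 21.5471, y* = 0.5787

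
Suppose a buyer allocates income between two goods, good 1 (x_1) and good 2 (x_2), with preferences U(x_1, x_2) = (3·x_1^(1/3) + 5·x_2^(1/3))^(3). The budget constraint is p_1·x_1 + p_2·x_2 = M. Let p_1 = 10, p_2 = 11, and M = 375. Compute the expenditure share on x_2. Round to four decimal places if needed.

MRS = MU_x_1/MU_x_2 = (3/5)·(x_2/x_1)^(2/3). Set equal to p_1/p_2.
Solve for the ratio: x_2/x_1 = [(5/3)·p_1/p_2]^(1.5).
Substitute x_2 = (x_2/x_1)·x_1 into the budget: x_1* = M/(p_1 + p_2·(x_2/x_1)).
Numerically x_2/x_1 = 1.865023, so x_1* = 375/(10 + 11·1.865023) = 12.2889 and x_2* = 1.865023·12.2889 = 22.9191.
Expenditure on x_2: 11·22.9191 = 252.1106; share = 0.6723.

share on x_2 = 0.6723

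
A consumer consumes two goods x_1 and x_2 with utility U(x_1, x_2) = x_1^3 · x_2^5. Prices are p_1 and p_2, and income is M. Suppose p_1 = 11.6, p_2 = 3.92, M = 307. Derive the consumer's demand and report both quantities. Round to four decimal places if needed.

x_1* = 9.9246, x_2* = 48.9477

The MRS is (3/5)·x_2/x_1. Set MRS = p_1/p_2.
Rearranging, p_2·x_2 = (5/3)·p_1·x_1. Substituting into the budget gives p_1·x_1·(1 + (5/3)) = M.
Demand: x_1*(p_1,p_2,M) = 0.375·M/p_1 and x_2* = 0.625·M/p_2.
At p_1=11.6, p_2=3.92, M=307: x_1* = 0.375·307/11.6 = 9.9246, x_2* = 48.9477.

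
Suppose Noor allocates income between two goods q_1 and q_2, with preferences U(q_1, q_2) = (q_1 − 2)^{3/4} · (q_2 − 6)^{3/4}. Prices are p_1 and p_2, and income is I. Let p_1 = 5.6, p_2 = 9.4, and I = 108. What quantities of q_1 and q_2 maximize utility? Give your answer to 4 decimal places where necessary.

This is Cobb-Douglas in (q_1−2, q_2−6): tangency gives 0.75·p_2·(q_2−6) = 0.75·p_1·(q_1−2).
Substituting into the budget: q_1* = 2 + 0.5·(I − 2·p_1 − 6·p_2)/p_1, and q_2* = 6 + 0.5·(…)/p_2.
Discretionary income = 108 − 2·5.6 − 6·9.4 = 40.4; q_1* = 2 + 0.5·40.4/5.6 = 5.6071; q_2* = 6 + 0.5·40.4/9.4 = 8.1489.

q_1* = 5.6071, q_2* = 8.1489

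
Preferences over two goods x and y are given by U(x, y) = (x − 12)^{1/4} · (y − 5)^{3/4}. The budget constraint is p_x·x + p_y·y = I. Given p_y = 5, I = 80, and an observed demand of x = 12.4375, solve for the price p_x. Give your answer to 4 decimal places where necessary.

p_x = 4

MRS = (1/3)·(y−5)/(x−12). Tangency with p_x/p_y gives y−5 = 3·(p_x/p_y)·(x−12).
After buying the subsistence bundle (12, 5), a share 0.25 of the remaining income goes to x: x* = 12 + 0.25·(I − 12p_x − 5p_y)/p_x.
Set x* = 12.4375 in the demand function and solve for p_x: p_x = 4.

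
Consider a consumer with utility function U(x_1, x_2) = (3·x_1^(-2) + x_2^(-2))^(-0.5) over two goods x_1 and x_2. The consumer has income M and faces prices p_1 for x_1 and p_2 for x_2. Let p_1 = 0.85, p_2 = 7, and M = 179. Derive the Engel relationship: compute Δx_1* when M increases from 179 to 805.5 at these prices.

Δx_1* = 192.5661

MRS = MU_x_1/MU_x_2 = 3·(x_2/x_1)^(3). Set equal to p_1/p_2.
Solve for the ratio: x_2/x_1 = [(1/3)·p_1/p_2]^(1/3).
Substitute x_2 = (x_2/x_1)·x_1 into the budget: x_1* = M/(p_1 + p_2·(x_2/x_1)).
Numerically x_2/x_1 = 0.343347, so x_1* = 179/(0.85 + 7·0.343347) = 55.0189.
At M' = 805.5: x_1* = 247.585. Change: 247.585 − 55.0189 = 192.5661.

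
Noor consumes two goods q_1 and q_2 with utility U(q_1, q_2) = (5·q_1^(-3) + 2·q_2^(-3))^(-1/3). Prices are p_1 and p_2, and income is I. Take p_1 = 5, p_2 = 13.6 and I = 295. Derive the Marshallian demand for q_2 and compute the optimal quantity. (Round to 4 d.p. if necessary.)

MU_q_1 ∝ 5·q_1^(-4), MU_q_2 ∝ 2·q_2^(-4), so MRS = (5/2)·(q_2/q_1)^(4) = p_1/p_2.
Solve for the ratio: q_2/q_1 = [(2/5)·p_1/p_2]^(0.25).
Substitute q_2 = (q_2/q_1)·q_1 into the budget: q_1* = I/(p_1 + p_2·(q_2/q_1)).
Numerically q_2/q_1 = 0.61926, so q_1* = 295/(5 + 13.6·0.61926) = 21.979 and q_2* = 0.61926·21.979 = 13.6107.

q_2* = 13.6107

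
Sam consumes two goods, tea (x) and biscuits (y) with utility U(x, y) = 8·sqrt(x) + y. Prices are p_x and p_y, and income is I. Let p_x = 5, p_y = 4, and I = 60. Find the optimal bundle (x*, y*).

x* = 10.24, y* = 2.2

MU_x = 4/√x, MU_y = 1. Tangency: 4/√x = p_x/p_y.
Solve: √x = 4·p_y/p_x, so x*(p_x,p_y) = (4·p_y/p_x)², and y* = (I − p_x·x*)/p_y.
Plugging in: x* = (4·4/5)² = 10.24, y* = 2.2.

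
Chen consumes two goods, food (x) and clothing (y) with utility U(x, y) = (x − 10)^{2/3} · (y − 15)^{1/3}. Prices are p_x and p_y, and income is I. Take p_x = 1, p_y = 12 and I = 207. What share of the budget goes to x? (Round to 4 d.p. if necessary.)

share on x = 0.1031

This is Cobb-Douglas in (x−10, y−15): tangency gives 2/3·p_y·(y−15) = 1/3·p_x·(x−10).
Substituting into the budget: x* = 10 + 2/3·(I − 10·p_x − 15·p_y)/p_x, and y* = 15 + 1/3·(…)/p_y.
Discretionary income = 207 − 10·1 − 15·12 = 17; x* = 10 + 2/3·17/1 = 21.3333; y* = 15 + 1/3·17/12 = 15.4722.
Expenditure on x: 1·21.3333 = 21.3333; share = 0.1031.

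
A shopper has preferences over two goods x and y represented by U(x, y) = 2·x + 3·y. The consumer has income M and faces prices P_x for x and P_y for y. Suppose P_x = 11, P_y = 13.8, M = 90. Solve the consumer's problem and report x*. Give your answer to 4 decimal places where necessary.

Linear utility — the consumer picks whichever good has higher MU/price: 2/11 = 0.1818 vs 3/13.8 = 0.2174.
y gives more utility per dollar, so spend all income on y: y* = M/P_y, x* = 0.
Numerically: x* = 0, y* = 6.5217.

x* = 0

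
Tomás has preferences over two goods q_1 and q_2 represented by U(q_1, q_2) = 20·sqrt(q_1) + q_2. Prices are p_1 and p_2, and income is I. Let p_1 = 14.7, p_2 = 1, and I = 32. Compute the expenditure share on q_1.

MU_q_1 = 10/√q_1, MU_q_2 = 1. Tangency: 10/√q_1 = p_1/p_2.
Thus q_1* = (10·p_2/p_1)² — independent of I — with the rest of income spent on q_2.
Plugging in: q_1* = (10·1/14.7)² = 0.4628, q_2* = 25.1973.
Expenditure on q_1: 14.7·0.4628 = 6.8027; share = 0.2126.

share on q_1 = 0.2126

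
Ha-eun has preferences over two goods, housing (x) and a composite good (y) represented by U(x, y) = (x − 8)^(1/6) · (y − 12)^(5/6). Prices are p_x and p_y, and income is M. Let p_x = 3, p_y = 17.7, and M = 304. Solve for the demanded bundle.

x* = 11.7556, y* = 15.1827

MRS = (1/5)·(y−12)/(x−8). Tangency with p_x/p_y gives y−12 = 5·(p_x/p_y)·(x−8).
After buying the subsistence bundle (8, 12), a share 1/6 of the remaining income goes to x: x* = 8 + 1/6·(M − 8p_x − 12p_y)/p_x.
Discretionary income = 304 − 8·3 − 12·17.7 = 67.6; x* = 8 + 1/6·67.6/3 = 11.7556; y* = 12 + 5/6·67.6/17.7 = 15.1827.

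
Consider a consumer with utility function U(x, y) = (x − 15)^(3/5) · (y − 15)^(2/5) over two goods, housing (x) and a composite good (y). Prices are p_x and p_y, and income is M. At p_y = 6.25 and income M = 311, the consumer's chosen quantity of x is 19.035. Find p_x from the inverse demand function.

Let x' = x−15, y' = y−15. MRS = (3/2)·y'/x' = p_x/p_y.
After buying the subsistence bundle (15, 15), a share 0.6 of the remaining income goes to x: x* = 15 + 0.6·(M − 15p_x − 15p_y)/p_x.
Set x* = 19.035 in the demand function and solve for p_x: p_x = 10.

p_x = 10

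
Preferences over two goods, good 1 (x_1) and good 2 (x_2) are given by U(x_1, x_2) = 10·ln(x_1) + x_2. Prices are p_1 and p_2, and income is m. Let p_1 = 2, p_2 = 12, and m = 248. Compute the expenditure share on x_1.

At the given prices: x_1* = 10·12/2 = 60, and x_2* = 10.6667.
Expenditure on x_1: 2·60 = 120; share = 0.4839.

share on x_1 = 0.4839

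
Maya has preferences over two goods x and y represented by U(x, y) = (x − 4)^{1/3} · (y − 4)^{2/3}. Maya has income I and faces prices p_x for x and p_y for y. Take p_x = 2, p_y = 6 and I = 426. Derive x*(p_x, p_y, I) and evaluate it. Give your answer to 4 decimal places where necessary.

x* = 69.6667

This is Cobb-Douglas in (x−4, y−4): tangency gives 1/3·p_y·(y−4) = 2/3·p_x·(x−4).
Substituting into the budget: x* = 4 + 1/3·(I − 4·p_x − 4·p_y)/p_x, and y* = 4 + 2/3·(…)/p_y.
Discretionary income = 426 − 4·2 − 4·6 = 394; x* = 4 + 1/3·394/2 = 69.6667.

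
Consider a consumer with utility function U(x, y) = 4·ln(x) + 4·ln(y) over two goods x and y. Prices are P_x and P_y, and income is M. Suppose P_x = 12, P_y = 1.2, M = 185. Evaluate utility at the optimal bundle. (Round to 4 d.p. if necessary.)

V = 25.5488

At P_x=12, P_y=1.2, M=185: x* = 0.5·185/12 = 7.7083, y* = 77.0833.
Utility at the optimum: U(7.7083, 77.0833) = 25.5488.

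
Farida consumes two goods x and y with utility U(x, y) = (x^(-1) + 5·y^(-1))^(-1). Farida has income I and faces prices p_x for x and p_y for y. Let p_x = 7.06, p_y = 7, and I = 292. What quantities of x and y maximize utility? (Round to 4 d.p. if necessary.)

From the CES first-order condition, (1/5)·(y/x)^(2) = p_x/p_y.
Solve for the ratio: y/x = [5·p_x/p_y]^(0.5).
Substitute y = (y/x)·x into the budget: x* = I/(p_x + p_y·(y/x)).
Numerically y/x = 2.245631, so x* = 292/(7.06 + 7·2.245631) = 12.8186 and y* = 2.245631·12.8186 = 28.7858.

x* = 12.8186, y* = 28.7858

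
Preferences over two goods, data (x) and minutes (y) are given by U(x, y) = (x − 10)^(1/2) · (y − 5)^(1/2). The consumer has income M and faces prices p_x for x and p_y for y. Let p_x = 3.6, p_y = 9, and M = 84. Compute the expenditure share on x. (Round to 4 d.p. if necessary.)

share on x = 0.4464

After buying the subsistence bundle (10, 5), a share 0.5 of the remaining income goes to x: x* = 10 + 0.5·(M − 10p_x − 5p_y)/p_x.
Discretionary income = 84 − 10·3.6 − 5·9 = 3; x* = 10 + 0.5·3/3.6 = 10.4167; y* = 5 + 0.5·3/9 = 5.1667.
Expenditure on x: 3.6·10.4167 = 37.5; share = 0.4464.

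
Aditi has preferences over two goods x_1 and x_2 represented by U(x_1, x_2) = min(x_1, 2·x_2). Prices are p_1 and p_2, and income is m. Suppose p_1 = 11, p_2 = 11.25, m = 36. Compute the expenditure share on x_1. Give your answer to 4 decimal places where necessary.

share on x_1 = 0.6617

With perfect complements, no substitution: consume in ratio x_1:x_2 = 2:1.
Budget: p_1·x_1 + p_2·(1/2)·x_1 = m, so (2·p_1 + p_2)·x_1 = 2·m.
Demand: x_1*(p_1,p_2,m) = 2·m/(2·p_1 + p_2), x_2* = m/(2·p_1 + p_2).
Here 2·11 + 11.25 = 33.25, giving x_1* = 2.1654 and x_2* = 1.0827.
Expenditure on x_1: 11·2.1654 = 23.8195; share = 0.6617.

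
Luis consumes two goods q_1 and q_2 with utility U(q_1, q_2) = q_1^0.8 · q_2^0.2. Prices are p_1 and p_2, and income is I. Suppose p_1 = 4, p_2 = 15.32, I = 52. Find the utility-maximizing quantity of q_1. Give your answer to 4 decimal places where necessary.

q_1* = 10.4

The MRS is 4·q_2/q_1. Set MRS = p_1/p_2.
So 0.8·p_2·q_2 = 0.2·p_1·q_1; combined with the budget, a share 0.8 of income goes to q_1.
Demand: q_1*(p_1,p_2,I) = 0.8·I/p_1 and q_2* = 0.2·I/p_2.
At p_1=4, p_2=15.32, I=52: q_1* = 0.8·52/4 = 10.4.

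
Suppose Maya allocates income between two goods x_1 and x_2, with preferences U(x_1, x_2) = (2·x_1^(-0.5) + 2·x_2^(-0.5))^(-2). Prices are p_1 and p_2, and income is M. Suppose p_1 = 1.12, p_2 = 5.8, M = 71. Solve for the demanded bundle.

x_1* = 23.22, x_2* = 7.7575

MRS = MU_x_1/MU_x_2 = (x_2/x_1)^(1.5). Set equal to p_1/p_2.
Hence x_2/x_1 = (p_1/p_2)^(1/(1.5)), i.e. raised to the 2/3 power.
With the ratio pinned down, the budget gives x_1* = M/(p_1 + p_2·(x_2/x_1)) and x_2* = (x_2/x_1)·x_1*.
Numerically x_2/x_1 = 0.334087, so x_1* = 71/(1.12 + 5.8·0.334087) = 23.22 and x_2* = 0.334087·23.22 = 7.7575.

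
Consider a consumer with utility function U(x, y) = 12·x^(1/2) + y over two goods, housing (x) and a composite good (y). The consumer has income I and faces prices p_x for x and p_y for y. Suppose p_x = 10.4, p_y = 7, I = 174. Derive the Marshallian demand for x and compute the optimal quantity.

x* = 16.3092

Utility is quasi-linear in y; the FOC for x is 6/√x = p_x/p_y.
Solve: √x = 6·p_y/p_x, so x*(p_x,p_y) = (6·p_y/p_x)², and y* = (I − p_x·x*)/p_y.
Plugging in: x* = (6·7/10.4)² = 16.3092.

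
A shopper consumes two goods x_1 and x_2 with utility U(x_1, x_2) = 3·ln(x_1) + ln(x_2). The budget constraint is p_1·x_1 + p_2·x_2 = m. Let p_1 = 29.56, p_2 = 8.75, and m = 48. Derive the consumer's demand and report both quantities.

Tangency: MRS = 3·x_2/x_1 = p_1/p_2.
So 3·p_2·x_2 = p_1·x_1; combined with the budget, a share 0.75 of income goes to x_1.
Demand: x_1*(p_1,p_2,m) = 0.75·m/p_1 and x_2* = 0.25·m/p_2.
At p_1=29.56, p_2=8.75, m=48: x_1* = 0.75·48/29.56 = 1.2179, x_2* = 1.3714.

x_1* = 1.2179, x_2* = 1.3714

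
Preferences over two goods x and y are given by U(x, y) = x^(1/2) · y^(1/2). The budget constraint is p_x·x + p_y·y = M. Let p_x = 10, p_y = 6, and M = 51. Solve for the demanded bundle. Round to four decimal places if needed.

x* = 2.55, y* = 4.25

The MRS is y/x. Set MRS = p_x/p_y.
Rearranging, p_y·y = p_x·x. Substituting into the budget gives p_x·x·(1 + 1) = M.
Demand: x*(p_x,p_y,M) = 0.5·M/p_x and y* = 0.5·M/p_y.
At p_x=10, p_y=6, M=51: x* = 0.5·51/10 = 2.55, y* = 4.25.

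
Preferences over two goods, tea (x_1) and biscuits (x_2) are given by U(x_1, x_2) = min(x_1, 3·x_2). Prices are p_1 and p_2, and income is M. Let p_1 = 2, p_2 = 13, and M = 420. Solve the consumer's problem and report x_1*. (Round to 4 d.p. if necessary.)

Demand: x_1*(p_1,p_2,M) = 3·M/(3·p_1 + p_2), x_2* = M/(3·p_1 + p_2).
Here 3·2 + 13 = 19, giving x_1* = 66.3158.

x_1* = 66.3158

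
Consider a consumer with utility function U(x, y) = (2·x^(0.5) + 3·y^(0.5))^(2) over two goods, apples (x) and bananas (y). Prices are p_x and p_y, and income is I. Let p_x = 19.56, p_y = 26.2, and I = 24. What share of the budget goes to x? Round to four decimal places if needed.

MU_x ∝ 2·x^(-0.5), MU_y ∝ 3·y^(-0.5), so MRS = (2/3)·(y/x)^(0.5) = p_x/p_y.
Hence y/x = ((3/2)·p_x/p_y)^(1/(0.5)), i.e. raised to the 2 power.
Substitute y = (y/x)·x into the budget: x* = I/(p_x + p_y·(y/x)).
Numerically y/x = 1.254058, so x* = 24/(19.56 + 26.2·1.254058) = 0.4579 and y* = 1.254058·0.4579 = 0.5742.
Expenditure on x: 19.56·0.4579 = 8.956; share = 0.3732.

share on x = 0.3732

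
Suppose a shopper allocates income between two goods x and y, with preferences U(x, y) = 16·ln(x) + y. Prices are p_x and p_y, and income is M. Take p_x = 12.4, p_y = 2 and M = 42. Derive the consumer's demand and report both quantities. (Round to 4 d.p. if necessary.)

At the given prices: x* = 16·2/12.4 = 2.5806, and y* = 5.

x* = 2.5806, y* = 5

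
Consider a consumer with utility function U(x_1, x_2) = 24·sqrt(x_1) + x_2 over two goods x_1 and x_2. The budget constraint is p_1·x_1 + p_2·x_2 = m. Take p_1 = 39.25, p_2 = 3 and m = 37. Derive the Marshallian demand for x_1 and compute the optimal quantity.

x_1* = 0.8413

MU_x_1 = 12/√x_1, MU_x_2 = 1. Tangency: 12/√x_1 = p_1/p_2.
Solve: √x_1 = 12·p_2/p_1, so x_1*(p_1,p_2) = (12·p_2/p_1)², and x_2* = (m − p_1·x_1*)/p_2.
Plugging in: x_1* = (12·3/39.25)² = 0.8413.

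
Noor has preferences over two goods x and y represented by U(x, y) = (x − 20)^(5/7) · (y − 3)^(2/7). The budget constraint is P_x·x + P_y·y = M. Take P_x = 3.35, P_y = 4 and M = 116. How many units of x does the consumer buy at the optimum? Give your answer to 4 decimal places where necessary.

x* = 27.8891

Substituting into the budget: x* = 20 + 5/7·(M − 20·P_x − 3·P_y)/P_x, and y* = 3 + 2/7·(…)/P_y.
Discretionary income = 116 − 20·3.35 − 3·4 = 37; x* = 20 + 5/7·37/3.35 = 27.8891.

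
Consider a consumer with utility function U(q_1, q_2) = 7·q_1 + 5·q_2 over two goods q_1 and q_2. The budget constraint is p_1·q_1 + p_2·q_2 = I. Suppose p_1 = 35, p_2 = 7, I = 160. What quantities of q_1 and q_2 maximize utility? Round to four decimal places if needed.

q_1* = 0, q_2* = 22.8571

Linear utility — the consumer picks whichever good has higher MU/price: 7/35 = 0.2 vs 5/7 = 0.7143.
q_2 gives more utility per dollar, so spend all income on q_2: q_2* = I/p_2, q_1* = 0.
Numerically: q_1* = 0, q_2* = 22.8571.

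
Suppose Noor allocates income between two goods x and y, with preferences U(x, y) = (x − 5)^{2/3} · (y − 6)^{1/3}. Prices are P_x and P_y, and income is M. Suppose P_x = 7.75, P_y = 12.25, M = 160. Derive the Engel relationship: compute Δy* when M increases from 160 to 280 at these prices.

MRS = 2·(y−6)/(x−5). Tangency with P_x/P_y gives y−6 = (1/2)·(P_x/P_y)·(x−5).
Substituting into the budget: x* = 5 + 2/3·(M − 5·P_x − 6·P_y)/P_x, and y* = 6 + 1/3·(…)/P_y.
Discretionary income = 160 − 5·7.75 − 6·12.25 = 47.75; y* = 6 + 1/3·47.75/12.25 = 7.2993.
At M' = 280: y* = 10.5646. Change: 10.5646 − 7.2993 = 3.2653.

Δy* = 3.2653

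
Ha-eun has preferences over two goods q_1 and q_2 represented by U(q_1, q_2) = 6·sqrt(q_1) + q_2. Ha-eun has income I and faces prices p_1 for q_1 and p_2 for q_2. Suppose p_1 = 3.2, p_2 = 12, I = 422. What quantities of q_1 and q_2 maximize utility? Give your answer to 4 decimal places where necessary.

q_1* = 126.5625, q_2* = 1.4167

MU_q_1 = 3/√q_1, MU_q_2 = 1. Tangency: 3/√q_1 = p_1/p_2.
Thus q_1* = (3·p_2/p_1)² — independent of I — with the rest of income spent on q_2.
Plugging in: q_1* = (3·12/3.2)² = 126.5625, q_2* = 1.4167.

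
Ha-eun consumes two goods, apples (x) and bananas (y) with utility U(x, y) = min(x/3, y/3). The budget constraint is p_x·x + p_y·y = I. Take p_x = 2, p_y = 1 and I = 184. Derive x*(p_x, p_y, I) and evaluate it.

x* = 61.3333

With perfect complements, no substitution: consume in ratio x:y = 3:3.
Budget: p_x·x + p_y·x = I, so (3·p_x + 3·p_y)·x = 3·I.
Demand: x*(p_x,p_y,I) = 3·I/(3·p_x + 3·p_y), y* = 3·I/(3·p_x + 3·p_y).
Here 3·2 + 3·1 = 9, giving x* = 61.3333.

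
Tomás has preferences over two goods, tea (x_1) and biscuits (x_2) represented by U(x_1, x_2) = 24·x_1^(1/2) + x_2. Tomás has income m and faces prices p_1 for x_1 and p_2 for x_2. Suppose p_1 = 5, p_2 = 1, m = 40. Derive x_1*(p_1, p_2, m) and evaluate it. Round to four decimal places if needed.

Utility is quasi-linear in x_2; the FOC for x_1 is 12/√x_1 = p_1/p_2.
Solve: √x_1 = 12·p_2/p_1, so x_1*(p_1,p_2) = (12·p_2/p_1)², and x_2* = (m − p_1·x_1*)/p_2.
Plugging in: x_1* = (12·1/5)² = 5.76.

x_1* = 5.76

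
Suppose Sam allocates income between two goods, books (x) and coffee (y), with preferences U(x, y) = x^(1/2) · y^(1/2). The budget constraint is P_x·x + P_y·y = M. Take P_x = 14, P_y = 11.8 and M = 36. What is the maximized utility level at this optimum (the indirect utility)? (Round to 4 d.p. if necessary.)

V = 1.4004

Tangency: MRS = y/x = P_x/P_y.
Rearranging, P_y·y = P_x·x. Substituting into the budget gives P_x·x·(1 + 1) = M.
Demand: x*(P_x,P_y,M) = 0.5·M/P_x and y* = 0.5·M/P_y.
At P_x=14, P_y=11.8, M=36: x* = 0.5·36/14 = 1.2857, y* = 1.5254.
Utility at the optimum: U(1.2857, 1.5254) = 1.4004.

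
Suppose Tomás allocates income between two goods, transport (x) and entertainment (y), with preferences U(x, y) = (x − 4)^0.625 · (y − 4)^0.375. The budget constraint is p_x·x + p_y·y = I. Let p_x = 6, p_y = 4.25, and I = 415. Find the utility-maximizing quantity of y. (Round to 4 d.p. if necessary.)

After buying the subsistence bundle (4, 4), a share 0.625 of the remaining income goes to x: x* = 4 + 0.625·(I − 4p_x − 4p_y)/p_x.
Discretionary income = 415 − 4·6 − 4·4.25 = 374; y* = 4 + 0.375·374/4.25 = 37.

y* = 37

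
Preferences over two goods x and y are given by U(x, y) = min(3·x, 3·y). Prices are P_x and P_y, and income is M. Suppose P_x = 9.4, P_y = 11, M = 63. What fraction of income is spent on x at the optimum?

With perfect complements, no substitution: consume in ratio x:y = 3:3.
Budget: P_x·x + P_y·x = M, so (3·P_x + 3·P_y)·x = 3·M.
Demand: x*(P_x,P_y,M) = 3·M/(3·P_x + 3·P_y), y* = 3·M/(3·P_x + 3·P_y).
Here 3·9.4 + 3·11 = 61.2, giving x* = 3.0882 and y* = 3.0882.
Expenditure on x: 9.4·3.0882 = 29.0294; share = 0.4608.

share on x = 0.4608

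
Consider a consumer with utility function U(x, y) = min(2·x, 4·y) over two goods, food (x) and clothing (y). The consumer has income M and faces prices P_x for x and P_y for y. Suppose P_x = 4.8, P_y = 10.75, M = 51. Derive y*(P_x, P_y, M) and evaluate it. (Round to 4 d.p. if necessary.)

y* = 2.5061

With perfect complements, no substitution: consume in ratio x:y = 4:2.
Budget: P_x·x + P_y·(1/2)·x = M, so (4·P_x + 2·P_y)·x = 4·M.
Demand: x*(P_x,P_y,M) = 4·M/(4·P_x + 2·P_y), y* = 2·M/(4·P_x + 2·P_y).
Here 4·4.8 + 2·10.75 = 40.7, giving y* = 2.5061.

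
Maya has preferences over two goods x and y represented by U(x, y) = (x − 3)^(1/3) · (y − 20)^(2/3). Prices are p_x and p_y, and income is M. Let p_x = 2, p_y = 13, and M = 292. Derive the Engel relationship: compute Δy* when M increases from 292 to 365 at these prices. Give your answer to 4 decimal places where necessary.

After buying the subsistence bundle (3, 20), a share 1/3 of the remaining income goes to x: x* = 3 + 1/3·(M − 3p_x − 20p_y)/p_x.
Discretionary income = 292 − 3·2 − 20·13 = 26; y* = 20 + 2/3·26/13 = 21.3333.
At M' = 365: y* = 25.0769. Change: 25.0769 − 21.3333 = 3.7436.

Δy* = 3.7436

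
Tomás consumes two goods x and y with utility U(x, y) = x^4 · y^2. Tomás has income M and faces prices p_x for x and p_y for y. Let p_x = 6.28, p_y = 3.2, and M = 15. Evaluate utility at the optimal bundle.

V = 15.6965

MU_x/MU_y = (4·y)/(2·x); tangency sets this equal to p_x/p_y.
So 4·p_y·y = 2·p_x·x; combined with the budget, a share 2/3 of income goes to x.
Demand: x*(p_x,p_y,M) = 2/3·M/p_x and y* = 1/3·M/p_y.
At p_x=6.28, p_y=3.2, M=15: x* = 2/3·15/6.28 = 1.5924, y* = 1.5625.
Utility at the optimum: U(1.5924, 1.5625) = 15.6965.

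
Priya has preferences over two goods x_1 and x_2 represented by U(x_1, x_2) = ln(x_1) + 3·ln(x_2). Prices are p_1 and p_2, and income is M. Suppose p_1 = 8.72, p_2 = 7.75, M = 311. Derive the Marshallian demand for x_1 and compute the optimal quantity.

The MRS is (1/3)·x_2/x_1. Set MRS = p_1/p_2.
So p_2·x_2 = 3·p_1·x_1; combined with the budget, a share 0.25 of income goes to x_1.
Demand: x_1*(p_1,p_2,M) = 0.25·M/p_1 and x_2* = 0.75·M/p_2.
At p_1=8.72, p_2=7.75, M=311: x_1* = 0.25·311/8.72 = 8.9163.

x_1* = 8.9163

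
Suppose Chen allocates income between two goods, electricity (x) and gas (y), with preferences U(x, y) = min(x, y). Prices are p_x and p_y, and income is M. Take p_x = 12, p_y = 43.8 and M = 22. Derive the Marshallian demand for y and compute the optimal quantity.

Leontief preferences: the optimum is at the kink where x/1 = y/1, i.e. y = x.
Budget: p_x·x + p_y·x = M, so (p_x + p_y)·x = M.
Demand: x*(p_x,p_y,M) = M/(p_x + p_y), y* = M/(p_x + p_y).
Here 12 + 43.8 = 55.8, giving y* = 0.3943.

y* = 0.3943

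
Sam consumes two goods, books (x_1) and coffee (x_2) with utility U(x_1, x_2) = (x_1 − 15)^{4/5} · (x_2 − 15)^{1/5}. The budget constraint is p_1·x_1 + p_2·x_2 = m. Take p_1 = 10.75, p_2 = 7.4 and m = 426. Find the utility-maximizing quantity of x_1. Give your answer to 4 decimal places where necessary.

This is Cobb-Douglas in (x_1−15, x_2−15): tangency gives 0.8·p_2·(x_2−15) = 0.2·p_1·(x_1−15).
Substituting into the budget: x_1* = 15 + 0.8·(m − 15·p_1 − 15·p_2)/p_1, and x_2* = 15 + 0.2·(…)/p_2.
Discretionary income = 426 − 15·10.75 − 15·7.4 = 153.75; x_1* = 15 + 0.8·153.75/10.75 = 26.4419.

x_1* = 26.4419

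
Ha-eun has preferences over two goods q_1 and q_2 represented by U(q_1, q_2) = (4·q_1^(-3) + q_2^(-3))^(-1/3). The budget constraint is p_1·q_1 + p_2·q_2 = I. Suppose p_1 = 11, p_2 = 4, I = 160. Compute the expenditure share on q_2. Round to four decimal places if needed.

share on q_2 = 0.2488

From the CES first-order condition, 4·(q_2/q_1)^(4) = p_1/p_2.
Hence q_2/q_1 = ((1/4)·p_1/p_2)^(1/(4)), i.e. raised to the 0.25 power.
With the ratio pinned down, the budget gives q_1* = I/(p_1 + p_2·(q_2/q_1)) and q_2* = (q_2/q_1)·q_1*.
Numerically q_2/q_1 = 0.91058, so q_1* = 160/(11 + 4·0.91058) = 10.9272 and q_2* = 0.91058·10.9272 = 9.9501.
Expenditure on q_2: 4·9.9501 = 39.8005; share = 0.2488.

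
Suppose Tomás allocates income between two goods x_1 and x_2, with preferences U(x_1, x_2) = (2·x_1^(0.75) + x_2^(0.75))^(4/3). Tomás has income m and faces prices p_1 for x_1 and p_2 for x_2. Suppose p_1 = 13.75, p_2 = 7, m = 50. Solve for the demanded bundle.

Numerically x_2/x_1 = 0.930462, so x_1* = 50/(13.75 + 7·0.930462) = 2.4675 and x_2* = 0.930462·2.4675 = 2.2959.

x_1* = 2.4675, x_2* = 2.2959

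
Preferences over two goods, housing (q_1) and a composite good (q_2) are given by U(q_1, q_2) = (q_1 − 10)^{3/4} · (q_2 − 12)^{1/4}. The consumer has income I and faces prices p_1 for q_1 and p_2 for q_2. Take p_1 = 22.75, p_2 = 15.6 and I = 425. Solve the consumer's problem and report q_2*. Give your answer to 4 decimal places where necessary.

q_2* = 12.1651

This is Cobb-Douglas in (q_1−10, q_2−12): tangency gives 0.75·p_2·(q_2−12) = 0.25·p_1·(q_1−10).
Substituting into the budget: q_1* = 10 + 0.75·(I − 10·p_1 − 12·p_2)/p_1, and q_2* = 12 + 0.25·(…)/p_2.
Discretionary income = 425 − 10·22.75 − 12·15.6 = 10.3; q_2* = 12 + 0.25·10.3/15.6 = 12.1651.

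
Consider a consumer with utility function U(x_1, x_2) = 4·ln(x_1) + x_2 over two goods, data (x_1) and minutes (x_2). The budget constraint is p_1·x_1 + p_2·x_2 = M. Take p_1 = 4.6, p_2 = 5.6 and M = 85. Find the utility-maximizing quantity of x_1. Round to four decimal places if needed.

Set MRS = p_1/p_2: (4/x_1)/1 = p_1/p_2.
So x_1*(p_1,p_2) = 4·p_2/p_1, independent of income; and x_2* = (M − 4·p_2)/p_2.
At the given prices: x_1* = 4·5.6/4.6 = 4.8696.

x_1* = 4.8696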